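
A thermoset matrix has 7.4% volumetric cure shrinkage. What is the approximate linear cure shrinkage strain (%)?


Linear shrinkage ≈ vol_shrink/3 = 7.4/3 = 2.467%

2.467%


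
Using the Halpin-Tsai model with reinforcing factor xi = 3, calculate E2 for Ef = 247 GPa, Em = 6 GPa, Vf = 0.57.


eta = (Ef/Em - 1)/(Ef/Em + xi) = (41.1667 - 1)/(41.1667 + 3) = 0.9094
E2 = Em*(1+xi*eta*Vf)/(1-eta*Vf) = 31.83 GPa

31.83 GPa


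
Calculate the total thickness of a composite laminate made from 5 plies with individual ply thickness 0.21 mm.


h = n * t_ply = 5 * 0.21 = 1.05 mm

1.05 mm


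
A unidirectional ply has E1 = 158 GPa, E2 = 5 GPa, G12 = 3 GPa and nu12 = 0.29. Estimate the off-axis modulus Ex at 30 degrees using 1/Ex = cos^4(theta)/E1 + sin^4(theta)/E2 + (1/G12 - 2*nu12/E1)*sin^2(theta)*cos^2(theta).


cos^4(30) = 0.5625, sin^4(30) = 0.0625, sin^2(30)*cos^2(30) = 0.1875
1/G12 - 2*nu12/E1 = 1/3 - 2*0.29/158 = 0.329662 GPa^-1
1/Ex = 0.5625/158 + 0.0625/5 + 0.329662*0.1875 = 0.0778718 GPa^-1
Ex = 12.84 GPa

12.84 GPa


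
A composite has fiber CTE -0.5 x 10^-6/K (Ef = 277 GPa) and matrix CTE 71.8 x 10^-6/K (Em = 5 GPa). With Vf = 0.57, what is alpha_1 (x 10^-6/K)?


E1 = Ef*Vf + Em*(1-Vf) = 160.04
alpha_1 = (alpha_f*Ef*Vf + alpha_m*Em*(1-Vf))/E1 = 0.47 x 10^-6/K

0.47 x 10^-6/K


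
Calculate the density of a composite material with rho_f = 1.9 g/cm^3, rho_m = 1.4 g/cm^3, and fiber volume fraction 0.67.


rho_c = rho_f*Vf + rho_m*(1-Vf) = 1.9*0.67 + 1.4*0.33 = 1.735 g/cm^3

1.735 g/cm^3


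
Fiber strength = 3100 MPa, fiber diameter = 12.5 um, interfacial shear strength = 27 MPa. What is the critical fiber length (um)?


Lc = sigma_f * d / (2 * tau_i) = 3100 * 12.5 / (2 * 27) = 717.6 um

717.6 um


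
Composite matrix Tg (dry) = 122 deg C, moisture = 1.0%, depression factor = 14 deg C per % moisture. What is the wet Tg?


Tg_wet = Tg_dry - k*moisture = 122 - 14*1.0 = 108.0 deg C

108.0 deg C


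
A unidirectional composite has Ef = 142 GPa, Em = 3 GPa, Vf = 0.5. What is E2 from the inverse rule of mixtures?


1/E2 = Vf/Ef + (1-Vf)/Em = 0.5/142 + 0.5/3
E2 = 5.88 GPa

5.88 GPa


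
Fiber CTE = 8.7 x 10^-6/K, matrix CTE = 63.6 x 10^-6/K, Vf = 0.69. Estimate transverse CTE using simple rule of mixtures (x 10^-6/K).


alpha_2 = alpha_f*Vf + alpha_m*(1-Vf) = 8.7*0.69 + 63.6*0.31 = 25.7 x 10^-6/K

25.7 x 10^-6/K


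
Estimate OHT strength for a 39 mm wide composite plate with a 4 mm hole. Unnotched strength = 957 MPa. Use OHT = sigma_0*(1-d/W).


OHT = sigma_0*(1-d/W) = 957*(1-4/39) = 858.8 MPa

858.8 MPa


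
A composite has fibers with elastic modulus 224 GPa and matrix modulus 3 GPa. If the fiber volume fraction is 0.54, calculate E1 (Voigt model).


E1 = Ef*Vf + Em*(1-Vf) = 224*0.54 + 3*0.46 = 122.34 GPa

122.34 GPa


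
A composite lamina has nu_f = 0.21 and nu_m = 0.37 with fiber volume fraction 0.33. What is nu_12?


nu_12 = nu_f*Vf + nu_m*(1-Vf) = 0.21*0.33 + 0.37*0.67 = 0.3172

0.3172


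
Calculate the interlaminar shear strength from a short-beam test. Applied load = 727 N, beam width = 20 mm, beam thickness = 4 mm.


ILSS = 3F/(4bh) = 3*727/(4*20*4) = 6.82 MPa

6.82 MPa


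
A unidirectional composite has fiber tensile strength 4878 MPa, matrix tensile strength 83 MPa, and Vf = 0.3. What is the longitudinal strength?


sigma_1 = sigma_f*Vf + sigma_m*(1-Vf) = 4878*0.3 + 83*0.7 = 1521.5 MPa

1521.5 MPa


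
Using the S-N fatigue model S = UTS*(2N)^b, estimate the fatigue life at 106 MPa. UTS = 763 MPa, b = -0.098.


N = 0.5 * (S/UTS)^(1/b) = 0.5 * (106/763)^(1/-0.098) = 2.7932e+08 cycles

2.7932e+08 cycles


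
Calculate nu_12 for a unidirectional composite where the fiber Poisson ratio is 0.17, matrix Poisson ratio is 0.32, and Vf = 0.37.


nu_12 = nu_f*Vf + nu_m*(1-Vf) = 0.17*0.37 + 0.32*0.63 = 0.2645

0.2645


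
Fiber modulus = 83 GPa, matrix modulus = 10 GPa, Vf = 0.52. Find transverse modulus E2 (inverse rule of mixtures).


1/E2 = Vf/Ef + (1-Vf)/Em = 0.52/83 + 0.48/10
E2 = 18.43 GPa

18.43 GPa


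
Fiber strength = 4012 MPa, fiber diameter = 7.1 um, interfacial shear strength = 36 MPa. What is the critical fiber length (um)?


Lc = sigma_f * d / (2 * tau_i) = 4012 * 7.1 / (2 * 36) = 395.6 um

395.6 um


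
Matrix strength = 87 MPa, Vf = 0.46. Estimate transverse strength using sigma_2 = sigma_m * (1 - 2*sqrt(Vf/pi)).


factor = 1 - 2*sqrt(0.46/pi) = 0.2347
sigma_2 = 87 * 0.2347 = 20.42 MPa

20.42 MPa


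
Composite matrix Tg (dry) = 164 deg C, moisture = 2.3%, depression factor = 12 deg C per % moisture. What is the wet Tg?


Tg_wet = Tg_dry - k*moisture = 164 - 12*2.3 = 136.4 deg C

136.4 deg C


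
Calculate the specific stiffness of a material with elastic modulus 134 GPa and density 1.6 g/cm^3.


Specific stiffness = E/rho = 134/1.6 = 83.8 GPa/(g/cm^3)

83.8 GPa/(g/cm^3)


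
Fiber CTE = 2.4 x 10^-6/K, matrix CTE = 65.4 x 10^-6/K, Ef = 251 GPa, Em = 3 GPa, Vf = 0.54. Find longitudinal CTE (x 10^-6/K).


E1 = Ef*Vf + Em*(1-Vf) = 136.92
alpha_1 = (alpha_f*Ef*Vf + alpha_m*Em*(1-Vf))/E1 = 3.03 x 10^-6/K

3.03 x 10^-6/K


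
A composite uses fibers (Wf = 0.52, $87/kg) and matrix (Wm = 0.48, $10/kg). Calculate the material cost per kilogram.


Cost = cost_f*Wf + cost_m*Wm = 87*0.52 + 10*0.48 = $50.04/kg

$50.04/kg


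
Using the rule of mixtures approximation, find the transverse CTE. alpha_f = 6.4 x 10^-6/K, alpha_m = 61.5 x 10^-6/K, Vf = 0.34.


alpha_2 = alpha_f*Vf + alpha_m*(1-Vf) = 6.4*0.34 + 61.5*0.66 = 42.8 x 10^-6/K

42.8 x 10^-6/K


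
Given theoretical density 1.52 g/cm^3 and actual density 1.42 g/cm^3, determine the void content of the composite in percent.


Void% = (rho_theo - rho_actual)/rho_theo * 100 = (1.52 - 1.42)/1.52 * 100 = 6.58%

6.58%


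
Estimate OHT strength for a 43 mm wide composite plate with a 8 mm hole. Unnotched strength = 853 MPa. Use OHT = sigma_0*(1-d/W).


OHT = sigma_0*(1-d/W) = 853*(1-8/43) = 694.3 MPa

694.3 MPa


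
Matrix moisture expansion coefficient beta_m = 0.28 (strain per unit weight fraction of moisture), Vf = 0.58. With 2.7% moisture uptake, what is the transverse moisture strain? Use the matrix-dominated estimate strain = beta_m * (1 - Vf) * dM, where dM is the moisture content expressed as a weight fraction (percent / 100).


dM = 2.7/100 = 0.027
strain = beta_m * (1-Vf) * dM = 0.28 * 0.42 * 0.027 = 0.0031752

0.0031752


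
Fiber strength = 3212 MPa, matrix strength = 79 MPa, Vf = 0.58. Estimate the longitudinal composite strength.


sigma_1 = sigma_f*Vf + sigma_m*(1-Vf) = 3212*0.58 + 79*0.42 = 1896.1 MPa

1896.1 MPa


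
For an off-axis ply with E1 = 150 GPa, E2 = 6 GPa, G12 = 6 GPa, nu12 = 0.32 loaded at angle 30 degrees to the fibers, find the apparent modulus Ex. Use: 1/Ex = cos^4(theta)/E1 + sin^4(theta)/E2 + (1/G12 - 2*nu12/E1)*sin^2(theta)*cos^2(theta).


cos^4(30) = 0.5625, sin^4(30) = 0.0625, sin^2(30)*cos^2(30) = 0.1875
1/G12 - 2*nu12/E1 = 1/6 - 2*0.32/150 = 0.1624 GPa^-1
1/Ex = 0.5625/150 + 0.0625/6 + 0.1624*0.1875 = 0.0446167 GPa^-1
Ex = 22.41 GPa

22.41 GPa


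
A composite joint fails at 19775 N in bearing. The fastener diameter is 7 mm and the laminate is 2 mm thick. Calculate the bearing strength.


sigma_br = F/(d*h) = 19775/(7*2) = 1412.5 MPa

1412.5 MPa


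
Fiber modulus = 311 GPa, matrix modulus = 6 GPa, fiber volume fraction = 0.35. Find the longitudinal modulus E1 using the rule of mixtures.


E1 = Ef*Vf + Em*(1-Vf) = 311*0.35 + 6*0.65 = 112.75 GPa

112.75 GPa


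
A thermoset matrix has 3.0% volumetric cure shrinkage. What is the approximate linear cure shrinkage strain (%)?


Linear shrinkage ≈ vol_shrink/3 = 3.0/3 = 1.0%

1.0%


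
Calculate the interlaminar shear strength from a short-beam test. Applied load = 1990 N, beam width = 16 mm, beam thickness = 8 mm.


ILSS = 3F/(4bh) = 3*1990/(4*16*8) = 11.66 MPa

11.66 MPa


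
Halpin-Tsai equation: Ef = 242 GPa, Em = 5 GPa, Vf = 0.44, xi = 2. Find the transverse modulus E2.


eta = (Ef/Em - 1)/(Ef/Em + xi) = (48.4 - 1)/(48.4 + 2) = 0.9405
E2 = Em*(1+xi*eta*Vf)/(1-eta*Vf) = 15.59 GPa

15.59 GPa


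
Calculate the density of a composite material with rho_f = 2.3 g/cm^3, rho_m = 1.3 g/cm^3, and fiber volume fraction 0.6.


rho_c = rho_f*Vf + rho_m*(1-Vf) = 2.3*0.6 + 1.3*0.4 = 1.9 g/cm^3

1.9 g/cm^3


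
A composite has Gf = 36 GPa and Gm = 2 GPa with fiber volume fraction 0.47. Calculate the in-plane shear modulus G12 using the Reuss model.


1/G12 = Vf/Gf + (1-Vf)/Gm = 0.47/36 + 0.53/2
G12 = 3.6 GPa

3.6 GPa


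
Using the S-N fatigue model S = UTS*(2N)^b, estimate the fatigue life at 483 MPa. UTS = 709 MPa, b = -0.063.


N = 0.5 * (S/UTS)^(1/b) = 0.5 * (483/709)^(1/-0.063) = 221.3031 cycles

221.3031 cycles


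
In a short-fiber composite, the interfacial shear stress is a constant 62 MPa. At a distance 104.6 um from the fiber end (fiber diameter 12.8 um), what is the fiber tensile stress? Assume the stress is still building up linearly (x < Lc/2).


Force balance: sigma_f * (pi*d^2/4) = tau * (pi*d) * x  ->  sigma_f = 4 * tau * x / d
sigma_f = 4 * 62 * 104.6 / 12.8 = 2026.6 MPa

2026.6 MPa


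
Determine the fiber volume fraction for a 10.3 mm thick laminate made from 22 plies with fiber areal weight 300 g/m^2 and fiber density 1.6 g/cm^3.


Vf = n * FAW / (rho_f * h * 1000) = 22 * 300 / (1.6 * 10.3 * 1000) = 0.4005

0.4005


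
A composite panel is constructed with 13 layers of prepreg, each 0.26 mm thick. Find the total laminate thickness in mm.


h = n * t_ply = 13 * 0.26 = 3.38 mm

3.38 mm


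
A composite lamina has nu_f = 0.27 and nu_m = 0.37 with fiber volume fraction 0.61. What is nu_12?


nu_12 = nu_f*Vf + nu_m*(1-Vf) = 0.27*0.61 + 0.37*0.39 = 0.309

0.309


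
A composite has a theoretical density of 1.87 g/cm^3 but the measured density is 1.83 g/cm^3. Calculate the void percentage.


Void% = (rho_theo - rho_actual)/rho_theo * 100 = (1.87 - 1.83)/1.87 * 100 = 2.14%

2.14%


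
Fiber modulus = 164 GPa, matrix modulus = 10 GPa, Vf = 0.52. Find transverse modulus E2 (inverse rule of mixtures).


1/E2 = Vf/Ef + (1-Vf)/Em = 0.52/164 + 0.48/10
E2 = 19.54 GPa

19.54 GPa


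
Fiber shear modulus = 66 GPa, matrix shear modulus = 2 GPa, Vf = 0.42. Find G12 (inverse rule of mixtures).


1/G12 = Vf/Gf + (1-Vf)/Gm = 0.42/66 + 0.58/2
G12 = 3.37 GPa

3.37 GPa


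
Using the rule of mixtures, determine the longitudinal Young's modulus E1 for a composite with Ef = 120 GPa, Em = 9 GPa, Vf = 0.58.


E1 = Ef*Vf + Em*(1-Vf) = 120*0.58 + 9*0.42 = 73.38 GPa

73.38 GPa


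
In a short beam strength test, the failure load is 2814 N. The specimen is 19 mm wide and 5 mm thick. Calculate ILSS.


ILSS = 3F/(4bh) = 3*2814/(4*19*5) = 22.22 MPa

22.22 MPa


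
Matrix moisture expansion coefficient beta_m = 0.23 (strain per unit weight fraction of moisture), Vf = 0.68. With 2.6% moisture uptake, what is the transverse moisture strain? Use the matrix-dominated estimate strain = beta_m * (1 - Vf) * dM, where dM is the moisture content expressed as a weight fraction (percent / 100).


dM = 2.6/100 = 0.026
strain = beta_m * (1-Vf) * dM = 0.23 * 0.32 * 0.026 = 0.0019136

0.0019136


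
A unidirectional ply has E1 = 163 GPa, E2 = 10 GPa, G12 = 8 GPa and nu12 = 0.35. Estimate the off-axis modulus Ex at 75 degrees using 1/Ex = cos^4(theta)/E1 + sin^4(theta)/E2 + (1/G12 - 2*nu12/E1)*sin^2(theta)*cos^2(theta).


cos^4(75) = 0.004487, sin^4(75) = 0.870513, sin^2(75)*cos^2(75) = 0.0625
1/G12 - 2*nu12/E1 = 1/8 - 2*0.35/163 = 0.120706 GPa^-1
1/Ex = 0.004487/163 + 0.870513/10 + 0.120706*0.0625 = 0.0946229 GPa^-1
Ex = 10.57 GPa

10.57 GPa


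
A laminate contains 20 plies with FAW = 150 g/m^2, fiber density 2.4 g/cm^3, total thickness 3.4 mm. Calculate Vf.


Vf = n * FAW / (rho_f * h * 1000) = 20 * 150 / (2.4 * 3.4 * 1000) = 0.3676

0.3676


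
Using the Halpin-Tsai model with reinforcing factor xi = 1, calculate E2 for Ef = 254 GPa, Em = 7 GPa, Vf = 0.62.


eta = (Ef/Em - 1)/(Ef/Em + xi) = (36.2857 - 1)/(36.2857 + 1) = 0.9464
E2 = Em*(1+xi*eta*Vf)/(1-eta*Vf) = 26.88 GPa

26.88 GPa


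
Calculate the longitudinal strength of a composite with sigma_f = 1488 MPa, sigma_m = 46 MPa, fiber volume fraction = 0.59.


sigma_1 = sigma_f*Vf + sigma_m*(1-Vf) = 1488*0.59 + 46*0.41 = 896.8 MPa

896.8 MPa


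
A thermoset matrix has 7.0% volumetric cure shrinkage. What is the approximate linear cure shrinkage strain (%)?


Linear shrinkage ≈ vol_shrink/3 = 7.0/3 = 2.333%

2.333%


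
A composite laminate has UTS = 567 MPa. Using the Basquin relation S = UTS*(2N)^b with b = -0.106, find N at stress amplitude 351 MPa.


N = 0.5 * (S/UTS)^(1/b) = 0.5 * (351/567)^(1/-0.106) = 46.1145 cycles

46.1145 cycles


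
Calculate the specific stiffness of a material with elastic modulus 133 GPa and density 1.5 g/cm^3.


Specific stiffness = E/rho = 133/1.5 = 88.7 GPa/(g/cm^3)

88.7 GPa/(g/cm^3)


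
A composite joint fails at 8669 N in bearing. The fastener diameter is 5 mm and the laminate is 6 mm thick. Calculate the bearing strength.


sigma_br = F/(d*h) = 8669/(5*6) = 289.0 MPa

289.0 MPa


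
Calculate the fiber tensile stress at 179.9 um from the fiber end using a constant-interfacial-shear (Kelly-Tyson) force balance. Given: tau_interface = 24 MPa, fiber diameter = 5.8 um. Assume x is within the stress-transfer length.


Force balance: sigma_f * (pi*d^2/4) = tau * (pi*d) * x  ->  sigma_f = 4 * tau * x / d
sigma_f = 4 * 24 * 179.9 / 5.8 = 2977.7 MPa

2977.7 MPa


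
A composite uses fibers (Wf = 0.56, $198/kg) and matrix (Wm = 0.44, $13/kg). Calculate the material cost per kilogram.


Cost = cost_f*Wf + cost_m*Wm = 198*0.56 + 13*0.44 = $116.6/kg

$116.6/kg


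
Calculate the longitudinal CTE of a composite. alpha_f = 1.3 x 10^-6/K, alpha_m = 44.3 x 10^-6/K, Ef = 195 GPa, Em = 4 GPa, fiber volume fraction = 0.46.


E1 = Ef*Vf + Em*(1-Vf) = 91.86
alpha_1 = (alpha_f*Ef*Vf + alpha_m*Em*(1-Vf))/E1 = 2.31 x 10^-6/K

2.31 x 10^-6/K


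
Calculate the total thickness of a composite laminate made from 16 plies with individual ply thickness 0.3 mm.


h = n * t_ply = 16 * 0.3 = 4.8 mm

4.8 mm


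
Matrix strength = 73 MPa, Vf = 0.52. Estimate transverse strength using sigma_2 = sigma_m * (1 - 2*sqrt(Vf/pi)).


factor = 1 - 2*sqrt(0.52/pi) = 0.1863
sigma_2 = 73 * 0.1863 = 13.6 MPa

13.6 MPa


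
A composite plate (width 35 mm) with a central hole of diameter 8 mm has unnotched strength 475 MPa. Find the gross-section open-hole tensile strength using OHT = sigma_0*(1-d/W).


OHT = sigma_0*(1-d/W) = 475*(1-8/35) = 366.4 MPa

366.4 MPa


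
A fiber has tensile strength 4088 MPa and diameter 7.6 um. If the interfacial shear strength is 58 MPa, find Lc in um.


Lc = sigma_f * d / (2 * tau_i) = 4088 * 7.6 / (2 * 58) = 267.8 um

267.8 um


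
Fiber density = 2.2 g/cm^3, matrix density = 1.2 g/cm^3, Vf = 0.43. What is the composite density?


rho_c = rho_f*Vf + rho_m*(1-Vf) = 2.2*0.43 + 1.2*0.57 = 1.63 g/cm^3

1.63 g/cm^3


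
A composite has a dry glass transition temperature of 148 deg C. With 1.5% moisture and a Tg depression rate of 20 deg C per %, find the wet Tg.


Tg_wet = Tg_dry - k*moisture = 148 - 20*1.5 = 118.0 deg C

118.0 deg C


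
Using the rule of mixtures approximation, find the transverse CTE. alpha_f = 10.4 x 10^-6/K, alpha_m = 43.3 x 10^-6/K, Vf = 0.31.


alpha_2 = alpha_f*Vf + alpha_m*(1-Vf) = 10.4*0.31 + 43.3*0.69 = 33.1 x 10^-6/K

33.1 x 10^-6/K


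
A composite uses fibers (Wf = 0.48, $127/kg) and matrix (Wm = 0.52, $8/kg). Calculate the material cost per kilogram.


Cost = cost_f*Wf + cost_m*Wm = 127*0.48 + 8*0.52 = $65.12/kg

$65.12/kg


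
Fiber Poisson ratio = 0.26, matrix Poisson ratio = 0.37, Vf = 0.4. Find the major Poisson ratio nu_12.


nu_12 = nu_f*Vf + nu_m*(1-Vf) = 0.26*0.4 + 0.37*0.6 = 0.326

0.326


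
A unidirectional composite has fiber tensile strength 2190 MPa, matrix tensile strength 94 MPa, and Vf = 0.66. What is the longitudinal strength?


sigma_1 = sigma_f*Vf + sigma_m*(1-Vf) = 2190*0.66 + 94*0.34 = 1477.4 MPa

1477.4 MPa


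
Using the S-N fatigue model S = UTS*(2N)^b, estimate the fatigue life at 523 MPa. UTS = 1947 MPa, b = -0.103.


N = 0.5 * (S/UTS)^(1/b) = 0.5 * (523/1947)^(1/-0.103) = 174317.6997 cycles

174317.6997 cycles


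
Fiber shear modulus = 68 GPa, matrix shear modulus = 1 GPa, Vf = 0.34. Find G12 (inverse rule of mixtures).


1/G12 = Vf/Gf + (1-Vf)/Gm = 0.34/68 + 0.66/1
G12 = 1.5 GPa

1.5 GPa


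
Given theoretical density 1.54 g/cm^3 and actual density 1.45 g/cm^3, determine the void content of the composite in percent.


Void% = (rho_theo - rho_actual)/rho_theo * 100 = (1.54 - 1.45)/1.54 * 100 = 5.84%

5.84%


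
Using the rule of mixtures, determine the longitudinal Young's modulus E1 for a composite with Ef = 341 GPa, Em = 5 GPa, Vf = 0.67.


E1 = Ef*Vf + Em*(1-Vf) = 341*0.67 + 5*0.33 = 230.12 GPa

230.12 GPa


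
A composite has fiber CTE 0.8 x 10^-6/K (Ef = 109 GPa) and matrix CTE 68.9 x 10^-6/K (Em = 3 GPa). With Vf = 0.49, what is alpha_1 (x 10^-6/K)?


E1 = Ef*Vf + Em*(1-Vf) = 54.94
alpha_1 = (alpha_f*Ef*Vf + alpha_m*Em*(1-Vf))/E1 = 2.7 x 10^-6/K

2.7 x 10^-6/K


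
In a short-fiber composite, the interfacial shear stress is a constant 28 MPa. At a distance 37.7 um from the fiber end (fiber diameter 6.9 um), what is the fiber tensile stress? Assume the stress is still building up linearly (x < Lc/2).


Force balance: sigma_f * (pi*d^2/4) = tau * (pi*d) * x  ->  sigma_f = 4 * tau * x / d
sigma_f = 4 * 28 * 37.7 / 6.9 = 611.9 MPa

611.9 MPa


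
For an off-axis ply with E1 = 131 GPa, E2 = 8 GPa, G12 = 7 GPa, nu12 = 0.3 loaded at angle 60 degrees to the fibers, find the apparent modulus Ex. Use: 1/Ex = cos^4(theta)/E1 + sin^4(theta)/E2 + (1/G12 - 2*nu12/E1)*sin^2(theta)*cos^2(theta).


cos^4(60) = 0.0625, sin^4(60) = 0.5625, sin^2(60)*cos^2(60) = 0.1875
1/G12 - 2*nu12/E1 = 1/7 - 2*0.3/131 = 0.138277 GPa^-1
1/Ex = 0.0625/131 + 0.5625/8 + 0.138277*0.1875 = 0.0967165 GPa^-1
Ex = 10.34 GPa

10.34 GPa


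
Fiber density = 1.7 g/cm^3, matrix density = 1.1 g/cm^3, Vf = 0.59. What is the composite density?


rho_c = rho_f*Vf + rho_m*(1-Vf) = 1.7*0.59 + 1.1*0.41 = 1.454 g/cm^3

1.454 g/cm^3


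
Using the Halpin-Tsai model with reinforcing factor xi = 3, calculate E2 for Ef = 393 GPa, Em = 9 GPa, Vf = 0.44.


eta = (Ef/Em - 1)/(Ef/Em + xi) = (43.6667 - 1)/(43.6667 + 3) = 0.9143
E2 = Em*(1+xi*eta*Vf)/(1-eta*Vf) = 33.23 GPa

33.23 GPa


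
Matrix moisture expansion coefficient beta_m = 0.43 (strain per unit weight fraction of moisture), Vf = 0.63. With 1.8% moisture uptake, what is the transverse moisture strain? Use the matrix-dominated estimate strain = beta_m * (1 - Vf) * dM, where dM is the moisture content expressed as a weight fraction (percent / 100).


dM = 1.8/100 = 0.018
strain = beta_m * (1-Vf) * dM = 0.43 * 0.37 * 0.018 = 0.0028638

0.0028638


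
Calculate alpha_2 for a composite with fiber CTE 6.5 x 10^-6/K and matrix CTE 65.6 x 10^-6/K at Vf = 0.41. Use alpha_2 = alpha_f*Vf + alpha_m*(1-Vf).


alpha_2 = alpha_f*Vf + alpha_m*(1-Vf) = 6.5*0.41 + 65.6*0.59 = 41.4 x 10^-6/K

41.4 x 10^-6/K


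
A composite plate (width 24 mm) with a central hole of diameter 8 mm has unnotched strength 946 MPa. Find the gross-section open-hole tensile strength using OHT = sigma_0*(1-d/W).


OHT = sigma_0*(1-d/W) = 946*(1-8/24) = 630.7 MPa

630.7 MPa


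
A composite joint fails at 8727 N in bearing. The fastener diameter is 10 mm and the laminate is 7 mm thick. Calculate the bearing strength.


sigma_br = F/(d*h) = 8727/(10*7) = 124.7 MPa

124.7 MPa


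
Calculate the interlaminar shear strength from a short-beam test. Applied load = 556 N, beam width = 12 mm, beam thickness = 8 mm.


ILSS = 3F/(4bh) = 3*556/(4*12*8) = 4.34 MPa

4.34 MPa


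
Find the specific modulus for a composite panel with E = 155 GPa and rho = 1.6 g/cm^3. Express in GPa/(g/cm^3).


Specific stiffness = E/rho = 155/1.6 = 96.9 GPa/(g/cm^3)

96.9 GPa/(g/cm^3)


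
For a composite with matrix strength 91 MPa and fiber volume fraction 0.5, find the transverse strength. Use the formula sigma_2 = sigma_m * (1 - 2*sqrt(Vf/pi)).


factor = 1 - 2*sqrt(0.5/pi) = 0.2021
sigma_2 = 91 * 0.2021 = 18.39 MPa

18.39 MPa


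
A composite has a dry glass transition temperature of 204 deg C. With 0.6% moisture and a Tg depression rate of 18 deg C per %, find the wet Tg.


Tg_wet = Tg_dry - k*moisture = 204 - 18*0.6 = 193.2 deg C

193.2 deg C


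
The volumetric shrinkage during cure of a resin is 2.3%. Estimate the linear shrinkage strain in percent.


Linear shrinkage ≈ vol_shrink/3 = 2.3/3 = 0.767%

0.767%


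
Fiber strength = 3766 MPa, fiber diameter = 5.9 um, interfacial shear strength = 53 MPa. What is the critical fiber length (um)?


Lc = sigma_f * d / (2 * tau_i) = 3766 * 5.9 / (2 * 53) = 209.6 um

209.6 um


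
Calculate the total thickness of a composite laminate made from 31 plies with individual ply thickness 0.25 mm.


h = n * t_ply = 31 * 0.25 = 7.75 mm

7.75 mm


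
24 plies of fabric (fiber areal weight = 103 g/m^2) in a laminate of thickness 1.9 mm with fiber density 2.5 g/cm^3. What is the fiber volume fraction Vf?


Vf = n * FAW / (rho_f * h * 1000) = 24 * 103 / (2.5 * 1.9 * 1000) = 0.5204

0.5204


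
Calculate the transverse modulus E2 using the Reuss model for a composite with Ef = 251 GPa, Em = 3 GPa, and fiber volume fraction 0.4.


1/E2 = Vf/Ef + (1-Vf)/Em = 0.4/251 + 0.6/3
E2 = 4.96 GPa

4.96 GPa


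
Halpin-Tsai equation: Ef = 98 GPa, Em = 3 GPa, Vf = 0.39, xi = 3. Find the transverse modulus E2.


eta = (Ef/Em - 1)/(Ef/Em + xi) = (32.6667 - 1)/(32.6667 + 3) = 0.8879
E2 = Em*(1+xi*eta*Vf)/(1-eta*Vf) = 9.36 GPa

9.36 GPa


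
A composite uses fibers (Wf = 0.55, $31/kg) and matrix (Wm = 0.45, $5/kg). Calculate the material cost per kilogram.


Cost = cost_f*Wf + cost_m*Wm = 31*0.55 + 5*0.45 = $19.3/kg

$19.3/kg


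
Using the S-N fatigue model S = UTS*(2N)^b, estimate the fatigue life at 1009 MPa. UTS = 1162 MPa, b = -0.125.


N = 0.5 * (S/UTS)^(1/b) = 0.5 * (1009/1162)^(1/-0.125) = 1.5470 cycles

1.5470 cycles


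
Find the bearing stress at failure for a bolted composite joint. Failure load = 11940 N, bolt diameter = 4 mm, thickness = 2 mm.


sigma_br = F/(d*h) = 11940/(4*2) = 1492.5 MPa

1492.5 MPa


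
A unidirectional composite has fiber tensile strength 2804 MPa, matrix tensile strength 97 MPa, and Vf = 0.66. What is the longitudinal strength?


sigma_1 = sigma_f*Vf + sigma_m*(1-Vf) = 2804*0.66 + 97*0.34 = 1883.6 MPa

1883.6 MPa


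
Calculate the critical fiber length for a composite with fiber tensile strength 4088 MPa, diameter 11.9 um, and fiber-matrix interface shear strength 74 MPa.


Lc = sigma_f * d / (2 * tau_i) = 4088 * 11.9 / (2 * 74) = 328.7 um

328.7 um


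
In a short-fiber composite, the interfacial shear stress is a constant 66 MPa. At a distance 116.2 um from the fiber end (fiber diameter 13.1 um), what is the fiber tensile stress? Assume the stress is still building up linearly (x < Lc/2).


Force balance: sigma_f * (pi*d^2/4) = tau * (pi*d) * x  ->  sigma_f = 4 * tau * x / d
sigma_f = 4 * 66 * 116.2 / 13.1 = 2341.7 MPa

2341.7 MPa


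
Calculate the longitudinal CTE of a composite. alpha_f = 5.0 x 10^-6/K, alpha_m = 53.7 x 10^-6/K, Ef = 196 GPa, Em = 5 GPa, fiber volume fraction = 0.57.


E1 = Ef*Vf + Em*(1-Vf) = 113.87
alpha_1 = (alpha_f*Ef*Vf + alpha_m*Em*(1-Vf))/E1 = 5.92 x 10^-6/K

5.92 x 10^-6/K


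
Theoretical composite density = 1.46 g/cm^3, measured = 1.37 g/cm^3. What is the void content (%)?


Void% = (rho_theo - rho_actual)/rho_theo * 100 = (1.46 - 1.37)/1.46 * 100 = 6.16%

6.16%


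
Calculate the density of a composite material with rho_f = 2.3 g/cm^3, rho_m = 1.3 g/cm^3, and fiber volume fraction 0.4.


rho_c = rho_f*Vf + rho_m*(1-Vf) = 2.3*0.4 + 1.3*0.6 = 1.7 g/cm^3

1.7 g/cm^3


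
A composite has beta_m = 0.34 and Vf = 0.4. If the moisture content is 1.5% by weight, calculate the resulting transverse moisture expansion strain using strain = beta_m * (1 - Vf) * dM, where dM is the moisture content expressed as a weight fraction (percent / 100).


dM = 1.5/100 = 0.015
strain = beta_m * (1-Vf) * dM = 0.34 * 0.6 * 0.015 = 0.00306

0.00306


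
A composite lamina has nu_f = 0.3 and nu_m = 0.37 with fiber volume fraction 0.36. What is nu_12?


nu_12 = nu_f*Vf + nu_m*(1-Vf) = 0.3*0.36 + 0.37*0.64 = 0.3448

0.3448


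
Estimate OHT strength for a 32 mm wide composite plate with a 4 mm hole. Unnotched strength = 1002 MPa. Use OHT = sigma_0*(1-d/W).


OHT = sigma_0*(1-d/W) = 1002*(1-4/32) = 876.8 MPa

876.8 MPa


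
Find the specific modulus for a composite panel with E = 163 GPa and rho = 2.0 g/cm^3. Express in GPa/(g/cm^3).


Specific stiffness = E/rho = 163/2.0 = 81.5 GPa/(g/cm^3)

81.5 GPa/(g/cm^3)


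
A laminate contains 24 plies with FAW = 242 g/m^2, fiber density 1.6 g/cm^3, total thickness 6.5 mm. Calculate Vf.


Vf = n * FAW / (rho_f * h * 1000) = 24 * 242 / (1.6 * 6.5 * 1000) = 0.5585

0.5585


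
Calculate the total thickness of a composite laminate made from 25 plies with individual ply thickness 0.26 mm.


h = n * t_ply = 25 * 0.26 = 6.5 mm

6.5 mm


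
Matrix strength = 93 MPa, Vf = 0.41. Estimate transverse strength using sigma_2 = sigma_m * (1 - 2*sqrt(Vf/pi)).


factor = 1 - 2*sqrt(0.41/pi) = 0.2775
sigma_2 = 93 * 0.2775 = 25.81 MPa

25.81 MPa


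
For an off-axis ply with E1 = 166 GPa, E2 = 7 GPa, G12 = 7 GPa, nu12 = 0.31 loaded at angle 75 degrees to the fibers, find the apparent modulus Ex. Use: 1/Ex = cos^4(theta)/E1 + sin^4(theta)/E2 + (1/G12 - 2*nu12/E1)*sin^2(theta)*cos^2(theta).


cos^4(75) = 0.004487, sin^4(75) = 0.870513, sin^2(75)*cos^2(75) = 0.0625
1/G12 - 2*nu12/E1 = 1/7 - 2*0.31/166 = 0.139122 GPa^-1
1/Ex = 0.004487/166 + 0.870513/7 + 0.139122*0.0625 = 0.1330811 GPa^-1
Ex = 7.51 GPa

7.51 GPa


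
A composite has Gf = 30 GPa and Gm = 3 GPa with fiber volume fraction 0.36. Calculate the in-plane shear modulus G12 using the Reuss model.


1/G12 = Vf/Gf + (1-Vf)/Gm = 0.36/30 + 0.64/3
G12 = 4.44 GPa

4.44 GPa


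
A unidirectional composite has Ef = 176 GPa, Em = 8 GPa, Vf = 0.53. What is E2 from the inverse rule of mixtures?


1/E2 = Vf/Ef + (1-Vf)/Em = 0.53/176 + 0.47/8
E2 = 16.19 GPa

16.19 GPa


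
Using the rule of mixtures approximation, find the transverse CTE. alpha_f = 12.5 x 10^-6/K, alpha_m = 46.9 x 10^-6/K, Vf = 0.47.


alpha_2 = alpha_f*Vf + alpha_m*(1-Vf) = 12.5*0.47 + 46.9*0.53 = 30.7 x 10^-6/K

30.7 x 10^-6/K


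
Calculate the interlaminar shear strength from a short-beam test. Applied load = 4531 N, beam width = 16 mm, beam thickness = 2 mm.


ILSS = 3F/(4bh) = 3*4531/(4*16*2) = 106.2 MPa

106.2 MPa


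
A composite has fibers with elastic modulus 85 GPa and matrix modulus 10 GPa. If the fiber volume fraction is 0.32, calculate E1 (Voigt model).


E1 = Ef*Vf + Em*(1-Vf) = 85*0.32 + 10*0.68 = 34.0 GPa

34.0 GPa


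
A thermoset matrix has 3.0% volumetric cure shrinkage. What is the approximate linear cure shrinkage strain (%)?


Linear shrinkage ≈ vol_shrink/3 = 3.0/3 = 1.0%

1.0%


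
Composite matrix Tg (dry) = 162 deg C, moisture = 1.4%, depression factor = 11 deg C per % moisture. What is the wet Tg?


Tg_wet = Tg_dry - k*moisture = 162 - 11*1.4 = 146.6 deg C

146.6 deg C


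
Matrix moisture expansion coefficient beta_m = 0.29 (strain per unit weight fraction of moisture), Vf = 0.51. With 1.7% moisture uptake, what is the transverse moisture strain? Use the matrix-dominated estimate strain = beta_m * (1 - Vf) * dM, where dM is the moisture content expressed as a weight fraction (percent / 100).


dM = 1.7/100 = 0.017
strain = beta_m * (1-Vf) * dM = 0.29 * 0.49 * 0.017 = 0.0024157

0.0024157


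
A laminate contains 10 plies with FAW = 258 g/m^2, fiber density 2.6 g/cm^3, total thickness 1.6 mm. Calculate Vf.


Vf = n * FAW / (rho_f * h * 1000) = 10 * 258 / (2.6 * 1.6 * 1000) = 0.6202

0.6202


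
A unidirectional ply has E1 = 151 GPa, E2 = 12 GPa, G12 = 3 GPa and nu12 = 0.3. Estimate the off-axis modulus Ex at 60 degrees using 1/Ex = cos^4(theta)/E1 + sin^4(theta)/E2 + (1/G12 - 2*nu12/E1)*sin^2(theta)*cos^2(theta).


cos^4(60) = 0.0625, sin^4(60) = 0.5625, sin^2(60)*cos^2(60) = 0.1875
1/G12 - 2*nu12/E1 = 1/3 - 2*0.3/151 = 0.32936 GPa^-1
1/Ex = 0.0625/151 + 0.5625/12 + 0.32936*0.1875 = 0.1090439 GPa^-1
Ex = 9.17 GPa

9.17 GPa


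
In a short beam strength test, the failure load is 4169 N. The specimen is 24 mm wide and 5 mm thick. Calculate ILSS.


ILSS = 3F/(4bh) = 3*4169/(4*24*5) = 26.06 MPa

26.06 MPa


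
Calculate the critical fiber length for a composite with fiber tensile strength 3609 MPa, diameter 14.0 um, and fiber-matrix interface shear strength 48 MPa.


Lc = sigma_f * d / (2 * tau_i) = 3609 * 14.0 / (2 * 48) = 526.3 um

526.3 um


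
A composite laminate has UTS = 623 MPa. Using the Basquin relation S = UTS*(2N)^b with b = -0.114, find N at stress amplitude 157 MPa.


N = 0.5 * (S/UTS)^(1/b) = 0.5 * (157/623)^(1/-0.114) = 89072.8591 cycles

89072.8591 cycles


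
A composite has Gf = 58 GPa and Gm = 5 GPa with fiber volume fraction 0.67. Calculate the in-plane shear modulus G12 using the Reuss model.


1/G12 = Vf/Gf + (1-Vf)/Gm = 0.67/58 + 0.33/5
G12 = 12.89 GPa

12.89 GPa


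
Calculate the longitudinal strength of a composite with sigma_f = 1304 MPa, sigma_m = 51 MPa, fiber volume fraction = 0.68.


sigma_1 = sigma_f*Vf + sigma_m*(1-Vf) = 1304*0.68 + 51*0.32 = 903.0 MPa

903.0 MPa


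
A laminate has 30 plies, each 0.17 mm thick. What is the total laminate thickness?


h = n * t_ply = 30 * 0.17 = 5.1 mm

5.1 mm


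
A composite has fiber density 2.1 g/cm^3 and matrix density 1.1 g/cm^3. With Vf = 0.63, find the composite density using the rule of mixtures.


rho_c = rho_f*Vf + rho_m*(1-Vf) = 2.1*0.63 + 1.1*0.37 = 1.73 g/cm^3

1.73 g/cm^3


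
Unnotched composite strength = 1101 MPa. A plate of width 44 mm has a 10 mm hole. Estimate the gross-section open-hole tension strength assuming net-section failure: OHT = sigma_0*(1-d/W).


OHT = sigma_0*(1-d/W) = 1101*(1-10/44) = 850.8 MPa

850.8 MPa


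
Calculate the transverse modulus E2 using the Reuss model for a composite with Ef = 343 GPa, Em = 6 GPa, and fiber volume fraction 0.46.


1/E2 = Vf/Ef + (1-Vf)/Em = 0.46/343 + 0.54/6
E2 = 10.95 GPa

10.95 GPa


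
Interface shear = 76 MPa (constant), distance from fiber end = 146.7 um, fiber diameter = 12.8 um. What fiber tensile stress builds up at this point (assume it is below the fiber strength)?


Force balance: sigma_f * (pi*d^2/4) = tau * (pi*d) * x  ->  sigma_f = 4 * tau * x / d
sigma_f = 4 * 76 * 146.7 / 12.8 = 3484.1 MPa

3484.1 MPa


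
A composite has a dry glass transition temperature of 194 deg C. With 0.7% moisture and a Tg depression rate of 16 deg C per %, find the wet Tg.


Tg_wet = Tg_dry - k*moisture = 194 - 16*0.7 = 182.8 deg C

182.8 deg C


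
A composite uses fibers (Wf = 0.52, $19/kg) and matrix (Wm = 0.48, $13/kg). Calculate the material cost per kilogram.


Cost = cost_f*Wf + cost_m*Wm = 19*0.52 + 13*0.48 = $16.12/kg

$16.12/kg


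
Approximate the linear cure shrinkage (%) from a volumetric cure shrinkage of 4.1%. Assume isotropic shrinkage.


Linear shrinkage ≈ vol_shrink/3 = 4.1/3 = 1.367%

1.367%


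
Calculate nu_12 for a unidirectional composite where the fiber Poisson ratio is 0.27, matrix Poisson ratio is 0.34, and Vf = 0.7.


nu_12 = nu_f*Vf + nu_m*(1-Vf) = 0.27*0.7 + 0.34*0.3 = 0.291

0.291


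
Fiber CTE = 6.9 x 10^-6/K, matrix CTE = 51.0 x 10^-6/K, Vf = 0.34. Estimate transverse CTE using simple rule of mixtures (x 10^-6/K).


alpha_2 = alpha_f*Vf + alpha_m*(1-Vf) = 6.9*0.34 + 51.0*0.66 = 36.0 x 10^-6/K

36.0 x 10^-6/K


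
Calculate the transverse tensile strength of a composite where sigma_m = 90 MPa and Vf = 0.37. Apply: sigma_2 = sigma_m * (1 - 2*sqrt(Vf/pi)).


factor = 1 - 2*sqrt(0.37/pi) = 0.3136
sigma_2 = 90 * 0.3136 = 28.23 MPa

28.23 MPa


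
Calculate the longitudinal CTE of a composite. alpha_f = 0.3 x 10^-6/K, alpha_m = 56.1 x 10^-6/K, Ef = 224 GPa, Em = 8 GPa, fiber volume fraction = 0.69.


E1 = Ef*Vf + Em*(1-Vf) = 157.04
alpha_1 = (alpha_f*Ef*Vf + alpha_m*Em*(1-Vf))/E1 = 1.18 x 10^-6/K

1.18 x 10^-6/K


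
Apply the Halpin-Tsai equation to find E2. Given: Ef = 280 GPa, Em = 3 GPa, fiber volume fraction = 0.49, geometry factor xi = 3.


eta = (Ef/Em - 1)/(Ef/Em + xi) = (93.3333 - 1)/(93.3333 + 3) = 0.9585
E2 = Em*(1+xi*eta*Vf)/(1-eta*Vf) = 13.63 GPa

13.63 GPa


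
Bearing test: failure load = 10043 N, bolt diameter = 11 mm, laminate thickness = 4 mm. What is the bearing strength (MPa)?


sigma_br = F/(d*h) = 10043/(11*4) = 228.3 MPa

228.3 MPa


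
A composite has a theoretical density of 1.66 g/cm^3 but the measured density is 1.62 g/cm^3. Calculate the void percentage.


Void% = (rho_theo - rho_actual)/rho_theo * 100 = (1.66 - 1.62)/1.66 * 100 = 2.41%

2.41%


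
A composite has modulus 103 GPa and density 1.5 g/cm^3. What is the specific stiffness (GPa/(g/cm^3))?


Specific stiffness = E/rho = 103/1.5 = 68.7 GPa/(g/cm^3)

68.7 GPa/(g/cm^3)


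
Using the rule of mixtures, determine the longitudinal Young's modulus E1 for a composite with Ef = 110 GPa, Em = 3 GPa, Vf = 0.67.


E1 = Ef*Vf + Em*(1-Vf) = 110*0.67 + 3*0.33 = 74.69 GPa

74.69 GPa


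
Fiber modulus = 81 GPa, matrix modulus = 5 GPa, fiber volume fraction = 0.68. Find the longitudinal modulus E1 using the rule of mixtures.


E1 = Ef*Vf + Em*(1-Vf) = 81*0.68 + 5*0.32 = 56.68 GPa

56.68 GPa


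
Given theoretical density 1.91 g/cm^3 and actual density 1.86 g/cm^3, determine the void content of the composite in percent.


Void% = (rho_theo - rho_actual)/rho_theo * 100 = (1.91 - 1.86)/1.91 * 100 = 2.62%

2.62%


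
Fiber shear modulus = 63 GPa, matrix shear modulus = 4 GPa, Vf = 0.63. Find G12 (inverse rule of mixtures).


1/G12 = Vf/Gf + (1-Vf)/Gm = 0.63/63 + 0.37/4
G12 = 9.76 GPa

9.76 GPa


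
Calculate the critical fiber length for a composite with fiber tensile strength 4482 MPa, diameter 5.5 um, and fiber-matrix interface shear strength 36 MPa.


Lc = sigma_f * d / (2 * tau_i) = 4482 * 5.5 / (2 * 36) = 342.4 um

342.4 um


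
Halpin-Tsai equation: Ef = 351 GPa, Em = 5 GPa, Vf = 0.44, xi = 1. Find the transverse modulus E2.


eta = (Ef/Em - 1)/(Ef/Em + xi) = (70.2 - 1)/(70.2 + 1) = 0.9719
E2 = Em*(1+xi*eta*Vf)/(1-eta*Vf) = 12.47 GPa

12.47 GPa


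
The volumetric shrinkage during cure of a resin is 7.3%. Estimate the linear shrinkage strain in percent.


Linear shrinkage ≈ vol_shrink/3 = 7.3/3 = 2.433%

2.433%


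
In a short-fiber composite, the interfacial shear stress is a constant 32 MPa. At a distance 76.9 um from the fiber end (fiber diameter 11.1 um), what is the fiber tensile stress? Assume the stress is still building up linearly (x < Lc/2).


Force balance: sigma_f * (pi*d^2/4) = tau * (pi*d) * x  ->  sigma_f = 4 * tau * x / d
sigma_f = 4 * 32 * 76.9 / 11.1 = 886.8 MPa

886.8 MPa


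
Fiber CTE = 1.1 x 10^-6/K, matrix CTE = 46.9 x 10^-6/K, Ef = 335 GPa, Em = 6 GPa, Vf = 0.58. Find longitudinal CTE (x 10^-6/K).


E1 = Ef*Vf + Em*(1-Vf) = 196.82
alpha_1 = (alpha_f*Ef*Vf + alpha_m*Em*(1-Vf))/E1 = 1.69 x 10^-6/K

1.69 x 10^-6/K


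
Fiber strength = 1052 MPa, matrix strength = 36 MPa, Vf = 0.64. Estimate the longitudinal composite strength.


sigma_1 = sigma_f*Vf + sigma_m*(1-Vf) = 1052*0.64 + 36*0.36 = 686.2 MPa

686.2 MPa


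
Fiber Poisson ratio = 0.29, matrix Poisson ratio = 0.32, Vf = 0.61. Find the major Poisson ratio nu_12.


nu_12 = nu_f*Vf + nu_m*(1-Vf) = 0.29*0.61 + 0.32*0.39 = 0.3017

0.3017


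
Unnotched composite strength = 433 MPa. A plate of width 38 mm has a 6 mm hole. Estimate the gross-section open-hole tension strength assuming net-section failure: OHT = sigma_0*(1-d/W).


OHT = sigma_0*(1-d/W) = 433*(1-6/38) = 364.6 MPa

364.6 MPa


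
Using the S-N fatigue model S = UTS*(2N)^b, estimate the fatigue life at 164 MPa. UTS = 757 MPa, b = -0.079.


N = 0.5 * (S/UTS)^(1/b) = 0.5 * (164/757)^(1/-0.079) = 1.2800e+08 cycles

1.2800e+08 cycles


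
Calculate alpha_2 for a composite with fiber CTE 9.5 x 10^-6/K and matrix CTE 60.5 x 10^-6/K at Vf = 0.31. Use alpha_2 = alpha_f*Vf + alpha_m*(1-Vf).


alpha_2 = alpha_f*Vf + alpha_m*(1-Vf) = 9.5*0.31 + 60.5*0.69 = 44.7 x 10^-6/K

44.7 x 10^-6/K


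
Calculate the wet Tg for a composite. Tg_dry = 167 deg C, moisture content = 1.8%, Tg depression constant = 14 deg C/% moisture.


Tg_wet = Tg_dry - k*moisture = 167 - 14*1.8 = 141.8 deg C

141.8 deg C


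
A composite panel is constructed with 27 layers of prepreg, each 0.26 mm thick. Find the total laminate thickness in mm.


h = n * t_ply = 27 * 0.26 = 7.02 mm

7.02 mm


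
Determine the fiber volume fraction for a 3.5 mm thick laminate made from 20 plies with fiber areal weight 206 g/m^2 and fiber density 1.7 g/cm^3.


Vf = n * FAW / (rho_f * h * 1000) = 20 * 206 / (1.7 * 3.5 * 1000) = 0.6924

0.6924


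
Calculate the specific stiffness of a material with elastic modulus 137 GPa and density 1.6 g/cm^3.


Specific stiffness = E/rho = 137/1.6 = 85.6 GPa/(g/cm^3)

85.6 GPa/(g/cm^3)


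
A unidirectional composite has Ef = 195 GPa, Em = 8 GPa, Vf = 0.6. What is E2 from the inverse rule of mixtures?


1/E2 = Vf/Ef + (1-Vf)/Em = 0.6/195 + 0.4/8
E2 = 18.84 GPa

18.84 GPa


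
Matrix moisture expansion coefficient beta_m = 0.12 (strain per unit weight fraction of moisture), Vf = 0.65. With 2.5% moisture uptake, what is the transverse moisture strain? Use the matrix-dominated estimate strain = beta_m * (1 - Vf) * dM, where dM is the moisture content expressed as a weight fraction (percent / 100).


dM = 2.5/100 = 0.025
strain = beta_m * (1-Vf) * dM = 0.12 * 0.35 * 0.025 = 0.00105

0.00105


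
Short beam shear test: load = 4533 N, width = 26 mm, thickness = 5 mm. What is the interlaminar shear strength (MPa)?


ILSS = 3F/(4bh) = 3*4533/(4*26*5) = 26.15 MPa

26.15 MPa


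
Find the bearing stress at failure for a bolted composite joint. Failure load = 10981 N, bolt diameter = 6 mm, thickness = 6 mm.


sigma_br = F/(d*h) = 10981/(6*6) = 305.0 MPa

305.0 MPa


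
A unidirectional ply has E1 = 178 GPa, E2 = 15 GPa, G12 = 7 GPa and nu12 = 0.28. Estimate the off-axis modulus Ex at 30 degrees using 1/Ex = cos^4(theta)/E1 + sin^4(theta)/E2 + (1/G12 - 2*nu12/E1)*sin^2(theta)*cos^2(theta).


cos^4(30) = 0.5625, sin^4(30) = 0.0625, sin^2(30)*cos^2(30) = 0.1875
1/G12 - 2*nu12/E1 = 1/7 - 2*0.28/178 = 0.139711 GPa^-1
1/Ex = 0.5625/178 + 0.0625/15 + 0.139711*0.1875 = 0.0335226 GPa^-1
Ex = 29.83 GPa

29.83 GPa


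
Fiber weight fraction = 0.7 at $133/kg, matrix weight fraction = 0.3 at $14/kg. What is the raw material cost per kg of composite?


Cost = cost_f*Wf + cost_m*Wm = 133*0.7 + 14*0.3 = $97.3/kg

$97.3/kg


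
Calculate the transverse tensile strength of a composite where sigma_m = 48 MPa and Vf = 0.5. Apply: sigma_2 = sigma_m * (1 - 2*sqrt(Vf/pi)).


factor = 1 - 2*sqrt(0.5/pi) = 0.2021
sigma_2 = 48 * 0.2021 = 9.7 MPa

9.7 MPa


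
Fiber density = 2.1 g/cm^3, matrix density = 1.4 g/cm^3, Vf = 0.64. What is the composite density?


rho_c = rho_f*Vf + rho_m*(1-Vf) = 2.1*0.64 + 1.4*0.36 = 1.848 g/cm^3

1.848 g/cm^3


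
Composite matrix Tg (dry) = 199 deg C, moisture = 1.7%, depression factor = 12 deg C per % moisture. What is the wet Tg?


Tg_wet = Tg_dry - k*moisture = 199 - 12*1.7 = 178.6 deg C

178.6 deg C
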